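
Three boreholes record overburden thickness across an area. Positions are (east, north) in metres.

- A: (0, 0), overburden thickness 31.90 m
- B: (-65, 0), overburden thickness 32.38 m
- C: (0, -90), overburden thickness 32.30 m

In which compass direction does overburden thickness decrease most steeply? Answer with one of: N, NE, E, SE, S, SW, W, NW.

NE

∂d/∂x = (32.38 − 31.90) / (-65 − 0) = -0.007385
∂d/∂y = (32.30 − 31.90) / (-90 − 0) = -0.004444
Steepest decrease is along −∇f = (+0.007385 E, +0.004444 N) → northeast.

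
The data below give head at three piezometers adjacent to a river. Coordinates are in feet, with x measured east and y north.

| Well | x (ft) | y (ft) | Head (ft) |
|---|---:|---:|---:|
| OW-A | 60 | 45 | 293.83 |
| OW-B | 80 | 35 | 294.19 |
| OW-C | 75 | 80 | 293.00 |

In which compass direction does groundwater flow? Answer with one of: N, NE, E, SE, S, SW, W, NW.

N

With h = a·x + b·y + c and OW-A as origin, the differences give:
  20·a + (-10)·b = +0.36
  15·a + 35·b = -0.83
Eliminate b (×35 and ×(-10), subtract): 850·a = 4.300 → a = ∂h/∂x = +0.005059
Back-substitute: b = ∂h/∂y = -0.02588.
Flow = −∇h = (-0.005059 east, +0.02588 north), which points north.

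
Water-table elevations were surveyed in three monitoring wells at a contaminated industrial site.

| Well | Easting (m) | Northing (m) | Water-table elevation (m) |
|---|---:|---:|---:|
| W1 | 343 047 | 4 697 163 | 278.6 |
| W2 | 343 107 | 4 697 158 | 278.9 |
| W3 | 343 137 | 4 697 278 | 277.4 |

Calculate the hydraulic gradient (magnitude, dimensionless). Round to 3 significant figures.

0.0140

With h = a·x + b·y + c and W1 as origin, the differences give:
  60·a + (-5)·b = +0.3
  90·a + 115·b = -1.2
Eliminate b (×115 and ×(-5), subtract): 7350·a = 28.50 → a = ∂h/∂x = +0.003878
Back-substitute: b = ∂h/∂y = -0.01347.
|∇h| = √(0.003878² + -0.01347²) = 0.01402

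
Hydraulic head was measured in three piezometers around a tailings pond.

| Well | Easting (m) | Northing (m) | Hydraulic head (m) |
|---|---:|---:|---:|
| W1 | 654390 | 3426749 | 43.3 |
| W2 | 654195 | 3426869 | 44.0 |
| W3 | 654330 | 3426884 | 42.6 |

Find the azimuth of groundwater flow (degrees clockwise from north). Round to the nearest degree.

Differences from W1: to W2 (Δx, Δy, Δh) = (-195, 120, +0.7); to W3 = (-60, 135, -0.7).
Solve a·Δx + b·Δy = Δh: det = (-195)·135 − (-60)·120 = -19125.
∂h/∂x = [(+0.7)·135 − (-0.7)·120] / -19125 = -0.009333
∂h/∂y = [(-195)·(-0.7) − (-60)·(+0.7)] / -19125 = -0.009333
Flow direction (−∇h) has components (+0.009333 E, +0.009333 N).
Azimuth = atan2(E, N) = atan2(+0.009333, +0.009333) = 45.0° ≈ 045°.

045°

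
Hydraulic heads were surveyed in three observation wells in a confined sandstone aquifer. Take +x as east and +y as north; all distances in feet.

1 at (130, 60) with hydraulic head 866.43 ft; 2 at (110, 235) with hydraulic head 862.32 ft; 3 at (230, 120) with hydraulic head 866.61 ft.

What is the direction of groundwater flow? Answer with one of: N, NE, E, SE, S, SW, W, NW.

NW

Differences from 1: to 2 (Δx, Δy, Δh) = (-20, 175, -4.11); to 3 = (100, 60, +0.18).
Determinant of the coordinate differences = (-20)·60 − 100·175 = -18700.
∂h/∂x = [(-4.11)·60 − (+0.18)·175] / -18700 = +0.01487
∂h/∂y = [(-20)·(+0.18) − 100·(-4.11)] / -18700 = -0.02179
Flow = −∇h = (-0.01487 east, +0.02179 north), which points northwest.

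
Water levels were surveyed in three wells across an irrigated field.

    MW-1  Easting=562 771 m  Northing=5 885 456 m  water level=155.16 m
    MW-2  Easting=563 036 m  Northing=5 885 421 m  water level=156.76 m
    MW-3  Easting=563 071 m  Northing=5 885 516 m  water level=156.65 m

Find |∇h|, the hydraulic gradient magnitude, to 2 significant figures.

Taking MW-1 as reference: MW-2−MW-1 = (265, -35, +1.60); MW-3−MW-1 = (300, 60, +1.49).
Solve a·Δx + b·Δy = Δh: det = 265·60 − 300·(-35) = 26400.
∂h/∂x = [(+1.60)·60 − (+1.49)·(-35)] / 26400 = +0.005612
∂h/∂y = [265·(+1.49) − 300·(+1.60)] / 26400 = -0.003225
|∇h| = √(0.005612² + -0.003225²) = 0.006473

0.0065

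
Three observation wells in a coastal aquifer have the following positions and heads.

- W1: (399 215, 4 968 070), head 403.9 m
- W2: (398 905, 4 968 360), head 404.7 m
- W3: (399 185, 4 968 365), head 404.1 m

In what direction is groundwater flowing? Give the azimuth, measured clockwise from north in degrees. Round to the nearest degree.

102°

With h = a·x + b·y + c and W1 as origin, the differences give:
  (-310)·a + 290·b = +0.8
  (-30)·a + 295·b = +0.2
Eliminate b (×295 and ×290, subtract): -82750·a = 178.00 → a = ∂h/∂x = -0.002151
Back-substitute: b = ∂h/∂y = +0.0004592.
Flow direction (−∇h) has components (+0.002151 E, -0.0004592 N).
Azimuth = atan2(E, N) = atan2(+0.002151, -0.0004592) = 102.1° ≈ 102°.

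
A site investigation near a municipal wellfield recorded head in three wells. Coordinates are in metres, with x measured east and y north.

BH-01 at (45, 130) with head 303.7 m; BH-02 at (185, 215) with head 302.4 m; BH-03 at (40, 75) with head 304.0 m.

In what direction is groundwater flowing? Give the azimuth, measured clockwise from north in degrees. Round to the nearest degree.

Differences from BH-01: to BH-02 (Δx, Δy, Δh) = (140, 85, -1.3); to BH-03 = (-5, -55, +0.3).
Determinant of the coordinate differences = 140·(-55) − (-5)·85 = -7275.
∂h/∂x = [(-1.3)·(-55) − (+0.3)·85] / -7275 = -0.006323
∂h/∂y = [140·(+0.3) − (-5)·(-1.3)] / -7275 = -0.004880
Flow direction (−∇h) has components (+0.006323 E, +0.004880 N).
Azimuth = atan2(E, N) = atan2(+0.006323, +0.004880) = 52.3° ≈ 052°.

052°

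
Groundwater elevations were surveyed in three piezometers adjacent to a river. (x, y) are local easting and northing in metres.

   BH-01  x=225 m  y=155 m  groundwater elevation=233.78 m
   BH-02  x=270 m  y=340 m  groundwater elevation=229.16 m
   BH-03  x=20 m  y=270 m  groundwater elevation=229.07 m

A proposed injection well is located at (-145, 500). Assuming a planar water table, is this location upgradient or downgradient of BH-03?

With h = a·x + b·y + c and BH-01 as origin, the differences give:
  45·a + 185·b = -4.62
  (-205)·a + 115·b = -4.71
Eliminate b (×115 and ×185, subtract): 43100·a = 340.050 → a = ∂h/∂x = +0.007890
Back-substitute: b = ∂h/∂y = -0.02689.
Head at (-145, 500) = 233.78 + (+0.007890)·(-370) + (-0.02689)·(345) = 221.58 m.
That is lower than the 229.07 m at BH-03, so the point is downgradient.

downgradient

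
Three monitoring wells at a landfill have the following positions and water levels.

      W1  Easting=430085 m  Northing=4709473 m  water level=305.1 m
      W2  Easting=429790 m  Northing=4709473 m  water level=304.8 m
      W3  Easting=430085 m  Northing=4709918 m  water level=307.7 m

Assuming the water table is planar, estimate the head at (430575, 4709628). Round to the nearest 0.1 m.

∂h/∂x = (304.8 − 305.1) / (429790 − 430085) = +0.001017
∂h/∂y = (307.7 − 305.1) / (4709918 − 4709473) = +0.005843
h(430575, 4709628) = 305.1 + (+0.001017)·(490) + (+0.005843)·(155) = 305.1 +0.498 +0.906 = 306.504 m.

306.5 m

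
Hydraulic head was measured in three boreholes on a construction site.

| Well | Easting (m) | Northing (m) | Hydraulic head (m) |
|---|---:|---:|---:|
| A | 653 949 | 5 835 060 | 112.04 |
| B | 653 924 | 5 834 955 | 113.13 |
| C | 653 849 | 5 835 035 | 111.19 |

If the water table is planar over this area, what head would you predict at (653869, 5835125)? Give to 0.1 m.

110.2 m

Taking A as reference: B−A = (-25, -105, +1.09); C−A = (-100, -25, -0.85).
Determinant of the coordinate differences = (-25)·(-25) − (-100)·(-105) = -9875.
∂h/∂x = [(+1.09)·(-25) − (-0.85)·(-105)] / -9875 = +0.01180
∂h/∂y = [(-25)·(-0.85) − (-100)·(+1.09)] / -9875 = -0.01319
h(653869, 5835125) = 112.04 + (+0.01180)·(-80) + (-0.01319)·(65) = 112.04 -0.944 -0.857 = 110.239 m.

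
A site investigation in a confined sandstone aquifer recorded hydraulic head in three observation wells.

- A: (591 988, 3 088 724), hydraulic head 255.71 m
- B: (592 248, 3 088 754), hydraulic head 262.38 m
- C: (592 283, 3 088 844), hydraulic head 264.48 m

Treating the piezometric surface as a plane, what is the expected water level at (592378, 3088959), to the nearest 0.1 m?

268.4 m

Three-point gradient (reference A): Δ to B = (260, 30, +6.67), Δ to C = (295, 120, +8.77).
∂h/∂x = +0.02404, ∂h/∂y = +0.01398 (det = 22350).
h(592378, 3088959) = 255.71 + (+0.02404)·(390) + (+0.01398)·(235) = 255.71 +9.376 +3.286 = 268.372 m.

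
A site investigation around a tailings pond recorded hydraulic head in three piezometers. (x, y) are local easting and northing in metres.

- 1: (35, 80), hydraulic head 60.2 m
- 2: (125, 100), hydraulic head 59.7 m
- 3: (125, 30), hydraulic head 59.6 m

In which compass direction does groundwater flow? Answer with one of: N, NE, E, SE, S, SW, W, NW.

Differences from 1: to 2 (Δx, Δy, Δh) = (90, 20, -0.5); to 3 = (90, -50, -0.6).
Solve a·Δx + b·Δy = Δh: det = 90·(-50) − 90·20 = -6300.
∂h/∂x = [(-0.5)·(-50) − (-0.6)·20] / -6300 = -0.005873
∂h/∂y = [90·(-0.6) − 90·(-0.5)] / -6300 = +0.001429
Flow = −∇h = (+0.005873 east, -0.001429 north), which points east.

E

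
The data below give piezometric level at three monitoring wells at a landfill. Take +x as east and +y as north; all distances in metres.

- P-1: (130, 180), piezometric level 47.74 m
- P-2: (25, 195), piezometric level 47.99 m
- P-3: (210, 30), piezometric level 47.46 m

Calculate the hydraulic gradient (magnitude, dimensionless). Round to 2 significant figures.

Differences from P-1: to P-2 (Δx, Δy, Δh) = (-105, 15, +0.25); to P-3 = (80, -150, -0.28).
Solve a·Δx + b·Δy = Δh: det = (-105)·(-150) − 80·15 = 14550.
∂h/∂x = [(+0.25)·(-150) − (-0.28)·15] / 14550 = -0.002289
∂h/∂y = [(-105)·(-0.28) − 80·(+0.25)] / 14550 = +0.0006460
|∇h| = √(-0.002289² + 0.0006460²) = 0.002378

0.0024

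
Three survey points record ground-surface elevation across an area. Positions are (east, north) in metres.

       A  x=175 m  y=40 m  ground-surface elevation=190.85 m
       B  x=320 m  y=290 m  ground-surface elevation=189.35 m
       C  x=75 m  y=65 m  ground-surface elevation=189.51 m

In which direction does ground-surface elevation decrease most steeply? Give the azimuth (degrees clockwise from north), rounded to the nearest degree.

319°

Differences from A: to B (Δx, Δy, Δh) = (145, 250, -1.50); to C = (-100, 25, -1.34).
Determinant of the coordinate differences = 145·25 − (-100)·250 = 28625.
∂z/∂x = [(-1.50)·25 − (-1.34)·250] / 28625 = +0.01039
∂z/∂y = [145·(-1.34) − (-100)·(-1.50)] / 28625 = -0.01203
Steepest decrease is along −∇f: components (-0.01039 E, +0.01203 N).
Azimuth = atan2(-0.01039, +0.01203) = 319.2° ≈ 319°.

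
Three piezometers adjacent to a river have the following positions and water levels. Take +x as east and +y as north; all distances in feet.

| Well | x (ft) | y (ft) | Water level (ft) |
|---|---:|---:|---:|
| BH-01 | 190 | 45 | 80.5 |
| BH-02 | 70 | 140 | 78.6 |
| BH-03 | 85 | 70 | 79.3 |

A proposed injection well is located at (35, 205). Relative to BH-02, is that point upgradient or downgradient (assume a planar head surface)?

downgradient

Three-point gradient (reference BH-01): Δ to BH-02 = (-120, 95, -1.9), Δ to BH-03 = (-105, 25, -1.2).
∂h/∂x = +0.009534, ∂h/∂y = -0.007957 (det = 6975).
Head at (35, 205) = 80.5 + (+0.009534)·(-155) + (-0.007957)·(160) = 77.75 ft.
That is lower than the 78.6 ft at BH-02, so the point is downgradient.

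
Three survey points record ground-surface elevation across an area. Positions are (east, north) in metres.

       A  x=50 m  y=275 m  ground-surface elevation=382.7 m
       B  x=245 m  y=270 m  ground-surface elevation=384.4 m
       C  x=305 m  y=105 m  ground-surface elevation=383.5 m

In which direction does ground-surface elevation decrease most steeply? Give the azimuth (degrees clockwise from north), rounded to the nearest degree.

Differences from A: to B (Δx, Δy, Δh) = (195, -5, +1.7); to C = (255, -170, +0.8).
Determinant of the coordinate differences = 195·(-170) − 255·(-5) = -31875.
∂z/∂x = [(+1.7)·(-170) − (+0.8)·(-5)] / -31875 = +0.008941
∂z/∂y = [195·(+0.8) − 255·(+1.7)] / -31875 = +0.008706
Steepest decrease is along −∇f: components (-0.008941 E, -0.008706 N).
Azimuth = atan2(-0.008941, -0.008706) = 225.8° ≈ 226°.

226°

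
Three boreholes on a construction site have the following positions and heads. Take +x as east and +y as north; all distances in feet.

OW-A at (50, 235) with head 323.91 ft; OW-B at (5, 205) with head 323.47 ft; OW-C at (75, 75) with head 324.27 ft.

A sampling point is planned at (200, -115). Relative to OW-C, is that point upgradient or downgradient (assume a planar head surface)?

upgradient

Differences from OW-A: to OW-B (Δx, Δy, Δh) = (-45, -30, -0.44); to OW-C = (25, -160, +0.36).
Determinant of the coordinate differences = (-45)·(-160) − 25·(-30) = 7950.
∂h/∂x = [(-0.44)·(-160) − (+0.36)·(-30)] / 7950 = +0.01021
∂h/∂y = [(-45)·(+0.36) − 25·(-0.44)] / 7950 = -0.0006541
Head at (200, -115) = 323.91 + (+0.01021)·(150) + (-0.0006541)·(-350) = 325.67 ft.
That is higher than the 324.27 ft at OW-C, so the point is upgradient.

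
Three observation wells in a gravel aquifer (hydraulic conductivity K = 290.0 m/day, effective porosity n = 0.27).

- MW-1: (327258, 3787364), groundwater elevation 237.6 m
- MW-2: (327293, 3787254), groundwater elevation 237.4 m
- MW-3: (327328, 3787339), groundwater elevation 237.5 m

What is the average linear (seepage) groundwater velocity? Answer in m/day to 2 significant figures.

Three-point gradient (reference MW-1): Δ to MW-2 = (35, -110, -0.2), Δ to MW-3 = (70, -25, -0.1).
∂h/∂x = -0.0008791, ∂h/∂y = +0.001538 (det = 6825).
|∇h| = √(-0.0008791² + 0.001538²) = 0.001772
Seepage velocity v = K·i/n = 290.0 × 0.001772 / 0.27 = 1.903 m/day.

1.9 m/day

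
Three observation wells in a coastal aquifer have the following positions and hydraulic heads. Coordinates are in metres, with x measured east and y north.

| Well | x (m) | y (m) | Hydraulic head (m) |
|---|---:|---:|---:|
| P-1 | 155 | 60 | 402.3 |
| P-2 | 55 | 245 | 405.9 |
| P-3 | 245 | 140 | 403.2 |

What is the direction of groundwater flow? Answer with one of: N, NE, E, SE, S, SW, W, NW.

Taking P-1 as reference: P-2−P-1 = (-100, 185, +3.6); P-3−P-1 = (90, 80, +0.9).
Solve a·Δx + b·Δy = Δh: det = (-100)·80 − 90·185 = -24650.
∂h/∂x = [(+3.6)·80 − (+0.9)·185] / -24650 = -0.004929
∂h/∂y = [(-100)·(+0.9) − 90·(+3.6)] / -24650 = +0.01680
Flow = −∇h = (+0.004929 east, -0.01680 north), which points south.

S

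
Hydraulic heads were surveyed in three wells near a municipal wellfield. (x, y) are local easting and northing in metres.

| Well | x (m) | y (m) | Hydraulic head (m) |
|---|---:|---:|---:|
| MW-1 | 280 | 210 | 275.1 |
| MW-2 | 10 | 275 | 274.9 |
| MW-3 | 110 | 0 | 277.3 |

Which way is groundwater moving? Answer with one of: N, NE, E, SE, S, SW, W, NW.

Differences from MW-1: to MW-2 (Δx, Δy, Δh) = (-270, 65, -0.2); to MW-3 = (-170, -210, +2.2).
Solve a·Δx + b·Δy = Δh: det = (-270)·(-210) − (-170)·65 = 67750.
∂h/∂x = [(-0.2)·(-210) − (+2.2)·65] / 67750 = -0.001491
∂h/∂y = [(-270)·(+2.2) − (-170)·(-0.2)] / 67750 = -0.009269
Flow = −∇h = (+0.001491 east, +0.009269 north), which points north.

N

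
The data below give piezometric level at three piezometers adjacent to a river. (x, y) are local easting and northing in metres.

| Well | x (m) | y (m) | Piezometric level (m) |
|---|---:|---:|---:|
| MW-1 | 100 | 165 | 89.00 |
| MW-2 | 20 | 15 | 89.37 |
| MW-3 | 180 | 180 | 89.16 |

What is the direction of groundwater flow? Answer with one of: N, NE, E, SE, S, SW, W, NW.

NW

Taking MW-1 as reference: MW-2−MW-1 = (-80, -150, +0.37); MW-3−MW-1 = (80, 15, +0.16).
Solve a·Δx + b·Δy = Δh: det = (-80)·15 − 80·(-150) = 10800.
∂h/∂x = [(+0.37)·15 − (+0.16)·(-150)] / 10800 = +0.002736
∂h/∂y = [(-80)·(+0.16) − 80·(+0.37)] / 10800 = -0.003926
Flow = −∇h = (-0.002736 east, +0.003926 north), which points northwest.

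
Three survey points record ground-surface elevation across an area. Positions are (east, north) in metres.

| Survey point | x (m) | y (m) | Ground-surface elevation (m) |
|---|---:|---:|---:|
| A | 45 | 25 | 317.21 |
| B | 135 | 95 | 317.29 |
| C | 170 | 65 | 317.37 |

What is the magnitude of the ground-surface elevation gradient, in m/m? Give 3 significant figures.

Differences from A: to B (Δx, Δy, Δh) = (90, 70, +0.08); to C = (125, 40, +0.16).
Solve a·Δx + b·Δy = Δz: det = 90·40 − 125·70 = -5150.
∂z/∂x = [(+0.08)·40 − (+0.16)·70] / -5150 = +0.001553
∂z/∂y = [90·(+0.16) − 125·(+0.08)] / -5150 = -0.0008544
|∇f| = √(0.001553² + -0.0008544²) = 0.001773 m/m

0.00177 m/m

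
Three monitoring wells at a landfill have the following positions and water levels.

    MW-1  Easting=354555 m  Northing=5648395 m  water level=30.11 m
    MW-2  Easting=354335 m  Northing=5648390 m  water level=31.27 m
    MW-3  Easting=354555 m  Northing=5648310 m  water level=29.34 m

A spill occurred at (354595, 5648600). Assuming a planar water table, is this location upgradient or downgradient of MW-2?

Differences from MW-1: to MW-2 (Δx, Δy, Δh) = (-220, -5, +1.16); to MW-3 = (0, -85, -0.77).
Solve a·Δx + b·Δy = Δh: det = (-220)·(-85) − 0·(-5) = 18700.
∂h/∂x = [(+1.16)·(-85) − (-0.77)·(-5)] / 18700 = -0.005479
∂h/∂y = [(-220)·(-0.77) − 0·(+1.16)] / 18700 = +0.009059
Head at (354595, 5648600) = 30.11 + (-0.005479)·(40) + (+0.009059)·(205) = 31.75 m.
That is higher than the 31.27 m at MW-2, so the point is upgradient.

upgradient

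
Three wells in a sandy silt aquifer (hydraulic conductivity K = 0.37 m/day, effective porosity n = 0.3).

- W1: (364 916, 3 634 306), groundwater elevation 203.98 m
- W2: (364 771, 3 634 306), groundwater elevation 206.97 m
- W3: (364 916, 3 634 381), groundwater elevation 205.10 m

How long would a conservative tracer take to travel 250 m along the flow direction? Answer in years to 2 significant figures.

∂h/∂x = (206.97 − 203.98) / (364771 − 364916) = -0.02062
∂h/∂y = (205.10 − 203.98) / (3634381 − 3634306) = +0.01493
|∇h| = √(-0.02062² + 0.01493²) = 0.02546
Seepage velocity v = K·i/n = 0.37 × 0.02546 / 0.3 = 0.0314 m/day.
t = 250 / 0.0314 = 7962 days = 21.8 years.

22 years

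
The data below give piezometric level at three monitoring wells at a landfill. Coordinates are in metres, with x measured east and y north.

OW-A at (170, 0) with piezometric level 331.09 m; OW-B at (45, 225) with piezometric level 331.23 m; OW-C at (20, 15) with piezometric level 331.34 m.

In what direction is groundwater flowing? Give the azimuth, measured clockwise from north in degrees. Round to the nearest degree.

With h = a·x + b·y + c and OW-A as origin, the differences give:
  (-125)·a + 225·b = +0.14
  (-150)·a + 15·b = +0.25
Eliminate b (×15 and ×225, subtract): 31875·a = -54.150 → a = ∂h/∂x = -0.001699
Back-substitute: b = ∂h/∂y = -0.0003216.
Flow direction (−∇h) has components (+0.001699 E, +0.0003216 N).
Azimuth = atan2(E, N) = atan2(+0.001699, +0.0003216) = 79.3° ≈ 079°.

079°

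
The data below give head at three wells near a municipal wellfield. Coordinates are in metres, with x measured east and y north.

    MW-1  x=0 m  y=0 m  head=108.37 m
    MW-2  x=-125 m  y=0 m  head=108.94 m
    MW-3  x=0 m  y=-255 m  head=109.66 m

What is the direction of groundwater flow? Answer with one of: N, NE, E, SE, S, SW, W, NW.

NE

∂h/∂x = (108.94 − 108.37) / (-125 − 0) = -0.004560
∂h/∂y = (109.66 − 108.37) / (-255 − 0) = -0.005059
Flow = −∇h = (+0.004560 east, +0.005059 north), which points northeast.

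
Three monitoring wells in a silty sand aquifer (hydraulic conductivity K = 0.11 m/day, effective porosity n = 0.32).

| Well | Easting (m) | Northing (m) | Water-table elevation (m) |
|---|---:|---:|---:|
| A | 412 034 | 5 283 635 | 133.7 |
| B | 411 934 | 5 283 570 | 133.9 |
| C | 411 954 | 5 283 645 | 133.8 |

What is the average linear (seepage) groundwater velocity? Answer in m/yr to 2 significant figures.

0.21 m/yr

Three-point gradient (reference A): Δ to B = (-100, -65, +0.2), Δ to C = (-80, 10, +0.1).
∂h/∂x = -0.001371, ∂h/∂y = -0.0009677 (det = -6200).
|∇h| = √(-0.001371² + -0.0009677²) = 0.001678
Seepage velocity v = K·i/n = 0.11 × 0.001678 / 0.32 = 0.0005768 m/day = 0.2107 m/yr.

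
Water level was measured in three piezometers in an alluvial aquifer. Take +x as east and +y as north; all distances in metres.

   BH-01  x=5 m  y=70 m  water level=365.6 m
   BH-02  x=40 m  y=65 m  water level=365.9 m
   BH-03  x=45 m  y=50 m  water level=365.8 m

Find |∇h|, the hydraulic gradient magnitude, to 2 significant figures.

0.014

Differences from BH-01: to BH-02 (Δx, Δy, Δh) = (35, -5, +0.3); to BH-03 = (40, -20, +0.2).
Determinant of the coordinate differences = 35·(-20) − 40·(-5) = -500.
∂h/∂x = [(+0.3)·(-20) − (+0.2)·(-5)] / -500 = +0.010000
∂h/∂y = [35·(+0.2) − 40·(+0.3)] / -500 = +0.010000
|∇h| = √(0.010000² + 0.010000²) = 0.01414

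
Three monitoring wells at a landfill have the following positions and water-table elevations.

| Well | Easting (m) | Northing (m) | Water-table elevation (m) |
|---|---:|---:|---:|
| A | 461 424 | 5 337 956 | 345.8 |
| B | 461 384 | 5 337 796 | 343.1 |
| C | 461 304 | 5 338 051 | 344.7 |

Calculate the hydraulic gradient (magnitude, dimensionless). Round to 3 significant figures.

Three-point gradient (reference A): Δ to B = (-40, -160, -2.7), Δ to C = (-120, 95, -1.1).
∂h/∂x = +0.01880, ∂h/∂y = +0.01217 (det = -23000).
|∇h| = √(0.01880² + 0.01217²) = 0.0224

0.0224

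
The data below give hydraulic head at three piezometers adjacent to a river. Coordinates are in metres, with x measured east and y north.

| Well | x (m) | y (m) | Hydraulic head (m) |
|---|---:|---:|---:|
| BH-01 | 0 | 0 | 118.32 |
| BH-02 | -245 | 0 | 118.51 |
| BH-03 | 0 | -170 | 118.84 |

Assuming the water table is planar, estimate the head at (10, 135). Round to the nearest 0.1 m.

∂h/∂x = (118.51 − 118.32) / (-245 − 0) = -0.0007755
∂h/∂y = (118.84 − 118.32) / (-170 − 0) = -0.003059
h(10, 135) = 118.32 + (-0.0007755)·(10) + (-0.003059)·(135) = 118.32 -0.008 -0.413 = 117.899 m.

117.9 m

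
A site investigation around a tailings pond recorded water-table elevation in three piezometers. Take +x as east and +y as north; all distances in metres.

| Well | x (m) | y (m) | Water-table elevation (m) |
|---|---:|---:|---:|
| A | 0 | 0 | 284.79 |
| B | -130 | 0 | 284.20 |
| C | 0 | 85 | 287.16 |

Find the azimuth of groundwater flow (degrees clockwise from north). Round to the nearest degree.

189°

∂h/∂x = (284.20 − 284.79) / (-130 − 0) = +0.004538
∂h/∂y = (287.16 − 284.79) / (85 − 0) = +0.02788
Flow direction (−∇h) has components (-0.004538 E, -0.02788 N).
Azimuth = atan2(E, N) = atan2(-0.004538, -0.02788) = 189.2° ≈ 189°.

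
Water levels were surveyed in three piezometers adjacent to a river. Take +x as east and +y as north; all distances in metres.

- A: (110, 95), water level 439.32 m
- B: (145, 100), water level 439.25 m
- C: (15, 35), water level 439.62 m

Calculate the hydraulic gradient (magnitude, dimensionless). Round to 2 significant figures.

With h = a·x + b·y + c and A as origin, the differences give:
  35·a + 5·b = -0.07
  (-95)·a + (-60)·b = +0.30
Eliminate b (×(-60) and ×5, subtract): -1625·a = 2.700 → a = ∂h/∂x = -0.001662
Back-substitute: b = ∂h/∂y = -0.002369.
|∇h| = √(-0.001662² + -0.002369²) = 0.002894

0.0029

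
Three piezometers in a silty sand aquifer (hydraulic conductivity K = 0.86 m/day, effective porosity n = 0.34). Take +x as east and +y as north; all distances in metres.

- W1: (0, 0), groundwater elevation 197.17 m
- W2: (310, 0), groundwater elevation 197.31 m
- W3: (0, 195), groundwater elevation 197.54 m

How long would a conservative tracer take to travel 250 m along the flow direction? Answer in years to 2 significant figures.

∂h/∂x = (197.31 − 197.17) / (310 − 0) = +0.0004516
∂h/∂y = (197.54 − 197.17) / (195 − 0) = +0.001897
|∇h| = √(0.0004516² + 0.001897²) = 0.00195
Seepage velocity v = K·i/n = 0.86 × 0.00195 / 0.34 = 0.004932 m/day.
t = 250 / 0.004932 = 5.069e+04 days = 139 years.

140 years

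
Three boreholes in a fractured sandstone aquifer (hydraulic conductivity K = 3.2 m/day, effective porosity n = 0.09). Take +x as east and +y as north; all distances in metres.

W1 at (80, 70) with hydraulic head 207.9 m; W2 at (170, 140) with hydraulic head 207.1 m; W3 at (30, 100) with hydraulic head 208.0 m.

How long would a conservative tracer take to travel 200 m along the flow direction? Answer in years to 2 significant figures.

2.2 years

Three-point gradient (reference W1): Δ to W2 = (90, 70, -0.8), Δ to W3 = (-50, 30, +0.1).
∂h/∂x = -0.005000, ∂h/∂y = -0.005000 (det = 6200).
|∇h| = √(-0.005000² + -0.005000²) = 0.007071
Seepage velocity v = K·i/n = 3.2 × 0.007071 / 0.09 = 0.2514 m/day.
t = 200 / 0.2514 = 795.5 days = 2.18 years.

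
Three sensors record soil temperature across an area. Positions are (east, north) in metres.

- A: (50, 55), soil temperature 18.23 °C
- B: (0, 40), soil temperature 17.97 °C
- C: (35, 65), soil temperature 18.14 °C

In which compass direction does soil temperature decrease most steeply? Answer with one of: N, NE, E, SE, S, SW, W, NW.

W

Taking A as reference: B−A = (-50, -15, -0.26); C−A = (-15, 10, -0.09).
Determinant of the coordinate differences = (-50)·10 − (-15)·(-15) = -725.
∂T/∂x = [(-0.26)·10 − (-0.09)·(-15)] / -725 = +0.005448
∂T/∂y = [(-50)·(-0.09) − (-15)·(-0.26)] / -725 = -0.0008276
Steepest decrease is along −∇f = (-0.005448 E, +0.0008276 N) → west.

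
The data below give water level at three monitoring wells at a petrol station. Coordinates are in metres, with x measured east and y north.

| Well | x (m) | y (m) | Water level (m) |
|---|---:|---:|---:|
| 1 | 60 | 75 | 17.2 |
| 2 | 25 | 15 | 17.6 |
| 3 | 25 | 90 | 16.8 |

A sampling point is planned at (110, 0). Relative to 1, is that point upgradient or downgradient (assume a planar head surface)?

Taking 1 as reference: 2−1 = (-35, -60, +0.4); 3−1 = (-35, 15, -0.4).
Solve a·Δx + b·Δy = Δh: det = (-35)·15 − (-35)·(-60) = -2625.
∂h/∂x = [(+0.4)·15 − (-0.4)·(-60)] / -2625 = +0.006857
∂h/∂y = [(-35)·(-0.4) − (-35)·(+0.4)] / -2625 = -0.01067
Head at (110, 0) = 17.2 + (+0.006857)·(50) + (-0.01067)·(-75) = 18.34 m.
That is higher than the 17.2 m at 1, so the point is upgradient.

upgradient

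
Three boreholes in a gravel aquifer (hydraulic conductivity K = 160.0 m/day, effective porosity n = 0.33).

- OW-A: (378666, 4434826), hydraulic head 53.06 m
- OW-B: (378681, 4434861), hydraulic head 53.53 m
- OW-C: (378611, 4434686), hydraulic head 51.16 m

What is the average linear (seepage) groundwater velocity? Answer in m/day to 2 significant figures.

Differences from OW-A: to OW-B (Δx, Δy, Δh) = (15, 35, +0.47); to OW-C = (-55, -140, -1.90).
Determinant of the coordinate differences = 15·(-140) − (-55)·35 = -175.
∂h/∂x = [(+0.47)·(-140) − (-1.90)·35] / -175 = -0.004000
∂h/∂y = [15·(-1.90) − (-55)·(+0.47)] / -175 = +0.01514
|∇h| = √(-0.004000² + 0.01514²) = 0.01566
Seepage velocity v = K·i/n = 160.0 × 0.01566 / 0.33 = 7.593 m/day.

7.6 m/day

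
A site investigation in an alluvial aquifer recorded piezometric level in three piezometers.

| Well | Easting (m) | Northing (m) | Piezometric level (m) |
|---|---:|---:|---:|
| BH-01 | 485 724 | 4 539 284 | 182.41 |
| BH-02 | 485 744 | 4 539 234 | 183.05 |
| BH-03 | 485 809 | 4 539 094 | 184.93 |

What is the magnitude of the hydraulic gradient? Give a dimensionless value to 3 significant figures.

0.0132

Differences from BH-01: to BH-02 (Δx, Δy, Δh) = (20, -50, +0.64); to BH-03 = (85, -190, +2.52).
Solve a·Δx + b·Δy = Δh: det = 20·(-190) − 85·(-50) = 450.
∂h/∂x = [(+0.64)·(-190) − (+2.52)·(-50)] / 450 = +0.009778
∂h/∂y = [20·(+2.52) − 85·(+0.64)] / 450 = -0.008889
|∇h| = √(0.009778² + -0.008889²) = 0.01321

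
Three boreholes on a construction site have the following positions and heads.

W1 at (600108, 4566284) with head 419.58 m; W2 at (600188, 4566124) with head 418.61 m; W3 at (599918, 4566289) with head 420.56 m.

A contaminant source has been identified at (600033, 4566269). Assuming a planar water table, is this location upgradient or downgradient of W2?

Three-point gradient (reference W1): Δ to W2 = (80, -160, -0.97), Δ to W3 = (-190, 5, +0.98).
∂h/∂x = -0.005065, ∂h/∂y = +0.003530 (det = -30000).
Head at (600033, 4566269) = 419.58 + (-0.005065)·(-75) + (+0.003530)·(-15) = 419.91 m.
That is higher than the 418.61 m at W2, so the point is upgradient.

upgradient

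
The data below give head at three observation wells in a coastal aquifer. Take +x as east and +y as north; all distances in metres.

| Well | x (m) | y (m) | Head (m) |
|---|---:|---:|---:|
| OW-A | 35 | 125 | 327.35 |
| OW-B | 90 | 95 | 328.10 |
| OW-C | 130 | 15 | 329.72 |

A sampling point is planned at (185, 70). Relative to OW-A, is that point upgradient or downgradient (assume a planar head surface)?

Differences from OW-A: to OW-B (Δx, Δy, Δh) = (55, -30, +0.75); to OW-C = (95, -110, +2.37).
Solve a·Δx + b·Δy = Δh: det = 55·(-110) − 95·(-30) = -3200.
∂h/∂x = [(+0.75)·(-110) − (+2.37)·(-30)] / -3200 = +0.003562
∂h/∂y = [55·(+2.37) − 95·(+0.75)] / -3200 = -0.01847
Head at (185, 70) = 327.35 + (+0.003562)·(150) + (-0.01847)·(-55) = 328.90 m.
That is higher than the 327.35 m at OW-A, so the point is upgradient.

upgradient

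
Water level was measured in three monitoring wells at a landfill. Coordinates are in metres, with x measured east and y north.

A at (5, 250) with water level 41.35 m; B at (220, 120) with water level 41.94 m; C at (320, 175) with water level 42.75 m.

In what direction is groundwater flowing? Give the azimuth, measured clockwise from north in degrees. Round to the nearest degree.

230°

With h = a·x + b·y + c and A as origin, the differences give:
  215·a + (-130)·b = +0.59
  315·a + (-75)·b = +1.40
Eliminate b (×(-75) and ×(-130), subtract): 24825·a = 137.750 → a = ∂h/∂x = +0.005549
Back-substitute: b = ∂h/∂y = +0.004638.
Flow direction (−∇h) has components (-0.005549 E, -0.004638 N).
Azimuth = atan2(E, N) = atan2(-0.005549, -0.004638) = 230.1° ≈ 230°.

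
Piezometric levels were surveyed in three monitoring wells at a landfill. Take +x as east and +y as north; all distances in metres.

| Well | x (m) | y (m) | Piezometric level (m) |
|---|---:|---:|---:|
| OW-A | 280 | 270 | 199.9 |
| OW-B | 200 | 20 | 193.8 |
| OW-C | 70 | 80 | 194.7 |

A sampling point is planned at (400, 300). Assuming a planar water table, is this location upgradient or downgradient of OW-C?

upgradient

With h = a·x + b·y + c and OW-A as origin, the differences give:
  (-80)·a + (-250)·b = -6.1
  (-210)·a + (-190)·b = -5.2
Eliminate b (×(-190) and ×(-250), subtract): -37300·a = -141.00 → a = ∂h/∂x = +0.003780
Back-substitute: b = ∂h/∂y = +0.02319.
Head at (400, 300) = 199.9 + (+0.003780)·(120) + (+0.02319)·(30) = 201.05 m.
That is higher than the 194.7 m at OW-C, so the point is upgradient.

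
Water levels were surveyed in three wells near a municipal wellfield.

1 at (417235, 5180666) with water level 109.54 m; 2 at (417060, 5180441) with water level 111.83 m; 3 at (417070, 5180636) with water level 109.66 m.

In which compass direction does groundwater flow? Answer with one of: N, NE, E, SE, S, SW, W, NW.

N

With h = a·x + b·y + c and 1 as origin, the differences give:
  (-175)·a + (-225)·b = +2.29
  (-165)·a + (-30)·b = +0.12
Eliminate b (×(-30) and ×(-225), subtract): -31875·a = -41.700 → a = ∂h/∂x = +0.001308
Back-substitute: b = ∂h/∂y = -0.01120.
Flow = −∇h = (-0.001308 east, +0.01120 north), which points north.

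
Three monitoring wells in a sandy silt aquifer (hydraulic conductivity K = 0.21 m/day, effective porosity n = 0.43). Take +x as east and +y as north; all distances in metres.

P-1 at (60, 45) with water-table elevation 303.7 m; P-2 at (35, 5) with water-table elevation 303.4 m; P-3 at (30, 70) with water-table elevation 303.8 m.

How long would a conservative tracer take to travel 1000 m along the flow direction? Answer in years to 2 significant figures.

850 years

Taking P-1 as reference: P-2−P-1 = (-25, -40, -0.3); P-3−P-1 = (-30, 25, +0.1).
Solve a·Δx + b·Δy = Δh: det = (-25)·25 − (-30)·(-40) = -1825.
∂h/∂x = [(-0.3)·25 − (+0.1)·(-40)] / -1825 = +0.001918
∂h/∂y = [(-25)·(+0.1) − (-30)·(-0.3)] / -1825 = +0.006301
|∇h| = √(0.001918² + 0.006301²) = 0.006586
Seepage velocity v = K·i/n = 0.21 × 0.006586 / 0.43 = 0.003216 m/day.
t = 1000 / 0.003216 = 3.109e+05 days = 851 years.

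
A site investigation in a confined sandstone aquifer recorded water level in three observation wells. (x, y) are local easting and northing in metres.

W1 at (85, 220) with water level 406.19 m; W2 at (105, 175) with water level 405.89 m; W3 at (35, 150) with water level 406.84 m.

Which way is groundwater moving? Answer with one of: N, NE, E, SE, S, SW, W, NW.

E

Taking W1 as reference: W2−W1 = (20, -45, -0.30); W3−W1 = (-50, -70, +0.65).
Solve a·Δx + b·Δy = Δh: det = 20·(-70) − (-50)·(-45) = -3650.
∂h/∂x = [(-0.30)·(-70) − (+0.65)·(-45)] / -3650 = -0.01377
∂h/∂y = [20·(+0.65) − (-50)·(-0.30)] / -3650 = +0.0005479
Flow = −∇h = (+0.01377 east, -0.0005479 north), which points east.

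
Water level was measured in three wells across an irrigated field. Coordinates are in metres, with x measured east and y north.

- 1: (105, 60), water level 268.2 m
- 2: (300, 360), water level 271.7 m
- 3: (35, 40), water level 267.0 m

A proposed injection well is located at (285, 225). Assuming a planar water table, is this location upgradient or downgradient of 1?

upgradient

Differences from 1: to 2 (Δx, Δy, Δh) = (195, 300, +3.5); to 3 = (-70, -20, -1.2).
Determinant of the coordinate differences = 195·(-20) − (-70)·300 = 17100.
∂h/∂x = [(+3.5)·(-20) − (-1.2)·300] / 17100 = +0.01696
∂h/∂y = [195·(-1.2) − (-70)·(+3.5)] / 17100 = +0.0006433
Head at (285, 225) = 268.2 + (+0.01696)·(180) + (+0.0006433)·(165) = 271.36 m.
That is higher than the 268.2 m at 1, so the point is upgradient.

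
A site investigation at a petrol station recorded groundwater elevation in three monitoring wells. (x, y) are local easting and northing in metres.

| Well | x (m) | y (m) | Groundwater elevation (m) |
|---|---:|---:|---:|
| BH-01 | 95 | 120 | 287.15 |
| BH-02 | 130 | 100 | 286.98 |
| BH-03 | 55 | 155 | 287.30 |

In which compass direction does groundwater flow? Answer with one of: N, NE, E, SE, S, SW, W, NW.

With h = a·x + b·y + c and BH-01 as origin, the differences give:
  35·a + (-20)·b = -0.17
  (-40)·a + 35·b = +0.15
Eliminate b (×35 and ×(-20), subtract): 425·a = -2.950 → a = ∂h/∂x = -0.006941
Back-substitute: b = ∂h/∂y = -0.003647.
Flow = −∇h = (+0.006941 east, +0.003647 north), which points northeast.

NE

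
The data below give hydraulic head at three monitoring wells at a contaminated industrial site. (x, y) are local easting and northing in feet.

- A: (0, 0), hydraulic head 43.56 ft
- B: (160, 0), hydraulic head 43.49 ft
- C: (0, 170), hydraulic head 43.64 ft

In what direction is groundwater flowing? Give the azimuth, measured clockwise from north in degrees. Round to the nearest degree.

137°

∂h/∂x = (43.49 − 43.56) / (160 − 0) = -0.0004375
∂h/∂y = (43.64 − 43.56) / (170 − 0) = +0.0004706
Flow direction (−∇h) has components (+0.0004375 E, -0.0004706 N).
Azimuth = atan2(E, N) = atan2(+0.0004375, -0.0004706) = 137.1° ≈ 137°.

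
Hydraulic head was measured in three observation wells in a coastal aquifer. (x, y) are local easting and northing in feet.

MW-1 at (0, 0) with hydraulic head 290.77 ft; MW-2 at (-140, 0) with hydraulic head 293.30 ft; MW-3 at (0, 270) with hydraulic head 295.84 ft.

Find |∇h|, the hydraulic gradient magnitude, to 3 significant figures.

0.0261

∂h/∂x = (293.30 − 290.77) / (-140 − 0) = -0.01807
∂h/∂y = (295.84 − 290.77) / (270 − 0) = +0.01878
|∇h| = √(-0.01807² + 0.01878²) = 0.02606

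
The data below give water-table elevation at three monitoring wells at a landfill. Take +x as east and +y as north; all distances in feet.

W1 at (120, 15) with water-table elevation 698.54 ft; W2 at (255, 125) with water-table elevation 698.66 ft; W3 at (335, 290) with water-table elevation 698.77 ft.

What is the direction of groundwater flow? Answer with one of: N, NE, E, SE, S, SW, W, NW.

SW

Differences from W1: to W2 (Δx, Δy, Δh) = (135, 110, +0.12); to W3 = (215, 275, +0.23).
Determinant of the coordinate differences = 135·275 − 215·110 = 13475.
∂h/∂x = [(+0.12)·275 − (+0.23)·110] / 13475 = +0.0005714
∂h/∂y = [135·(+0.23) − 215·(+0.12)] / 13475 = +0.0003896
Flow = −∇h = (-0.0005714 east, -0.0003896 north), which points southwest.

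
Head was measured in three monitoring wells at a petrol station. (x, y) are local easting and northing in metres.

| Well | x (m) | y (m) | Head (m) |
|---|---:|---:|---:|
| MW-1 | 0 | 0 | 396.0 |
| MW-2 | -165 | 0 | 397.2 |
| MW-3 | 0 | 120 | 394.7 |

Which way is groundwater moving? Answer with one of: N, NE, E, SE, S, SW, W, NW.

∂h/∂x = (397.2 − 396.0) / (-165 − 0) = -0.007273
∂h/∂y = (394.7 − 396.0) / (120 − 0) = -0.01083
Flow = −∇h = (+0.007273 east, +0.01083 north), which points northeast.

NE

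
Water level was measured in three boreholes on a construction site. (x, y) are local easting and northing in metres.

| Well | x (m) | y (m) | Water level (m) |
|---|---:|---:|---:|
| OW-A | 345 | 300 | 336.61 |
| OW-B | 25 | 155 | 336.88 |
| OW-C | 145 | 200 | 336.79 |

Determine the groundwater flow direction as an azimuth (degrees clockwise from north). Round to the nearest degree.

014°

Taking OW-A as reference: OW-B−OW-A = (-320, -145, +0.27); OW-C−OW-A = (-200, -100, +0.18).
Solve a·Δx + b·Δy = Δh: det = (-320)·(-100) − (-200)·(-145) = 3000.
∂h/∂x = [(+0.27)·(-100) − (+0.18)·(-145)] / 3000 = -0.0003000
∂h/∂y = [(-320)·(+0.18) − (-200)·(+0.27)] / 3000 = -0.001200
Flow direction (−∇h) has components (+0.0003000 E, +0.001200 N).
Azimuth = atan2(E, N) = atan2(+0.0003000, +0.001200) = 14.0° ≈ 014°.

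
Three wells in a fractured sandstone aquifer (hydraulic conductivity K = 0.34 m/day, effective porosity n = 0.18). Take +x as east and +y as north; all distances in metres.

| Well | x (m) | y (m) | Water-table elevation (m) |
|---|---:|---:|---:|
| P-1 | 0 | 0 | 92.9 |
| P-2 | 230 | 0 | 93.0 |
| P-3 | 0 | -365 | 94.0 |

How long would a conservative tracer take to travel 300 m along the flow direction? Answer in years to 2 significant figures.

140 years

∂h/∂x = (93.0 − 92.9) / (230 − 0) = +0.0004348
∂h/∂y = (94.0 − 92.9) / (-365 − 0) = -0.003014
|∇h| = √(0.0004348² + -0.003014²) = 0.003045
Seepage velocity v = K·i/n = 0.34 × 0.003045 / 0.18 = 0.005752 m/day.
t = 300 / 0.005752 = 5.216e+04 days = 143 years.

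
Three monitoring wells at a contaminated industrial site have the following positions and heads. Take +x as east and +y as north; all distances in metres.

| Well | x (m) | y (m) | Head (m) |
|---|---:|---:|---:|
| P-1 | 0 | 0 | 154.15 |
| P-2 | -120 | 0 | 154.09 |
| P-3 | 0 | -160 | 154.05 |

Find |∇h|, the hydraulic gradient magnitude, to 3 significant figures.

0.000800

∂h/∂x = (154.09 − 154.15) / (-120 − 0) = +0.0005000
∂h/∂y = (154.05 − 154.15) / (-160 − 0) = +0.0006250
|∇h| = √(0.0005000² + 0.0006250²) = 0.0008004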